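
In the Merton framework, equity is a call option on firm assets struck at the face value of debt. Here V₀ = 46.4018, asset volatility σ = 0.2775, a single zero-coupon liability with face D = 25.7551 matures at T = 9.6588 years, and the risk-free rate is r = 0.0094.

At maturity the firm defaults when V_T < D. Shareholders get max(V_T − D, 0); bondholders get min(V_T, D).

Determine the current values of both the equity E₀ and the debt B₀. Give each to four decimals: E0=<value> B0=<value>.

E0=26.1956 B0=20.2062

d₁ = [ln(V₀/D) + (r + σ²/2)T] / (σ√T)
   = [ln(46.4018/25.7551) + (0.0094 + 0.5·0.2775²)·9.6588] / (0.2775·√9.6588)
   = [0.588706 + 0.462687] / 0.862431 = 1.219102
d₂ = d₁ − σ√T = 1.219102 − 0.862431 = 0.356671
N(d₁) = 0.888597,  N(d₂) = 0.639331,  e^(−rT) = 0.913207
E₀ = V₀·N(d₁) − D·e^(−rT)·N(d₂)
   = 46.4018·0.888597 − 25.7551·0.913207·0.639331 = 26.195620
B₀ = V₀ − E₀ = 46.4018 − 26.195620 = 20.206180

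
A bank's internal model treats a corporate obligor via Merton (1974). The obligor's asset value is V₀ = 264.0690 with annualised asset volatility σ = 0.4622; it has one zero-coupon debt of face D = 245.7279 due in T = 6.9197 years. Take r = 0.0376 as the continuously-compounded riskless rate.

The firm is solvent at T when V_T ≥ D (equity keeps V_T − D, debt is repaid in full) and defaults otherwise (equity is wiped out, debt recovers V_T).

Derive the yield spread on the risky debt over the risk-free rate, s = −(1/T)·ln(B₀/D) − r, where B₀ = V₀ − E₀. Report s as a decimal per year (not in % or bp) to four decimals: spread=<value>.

spread=0.0662

d₁ = [ln(V₀/D) + (r + σ²/2)T] / (σ√T)
   = [ln(264.0690/245.7279) + (0.0376 + 0.5·0.4622²)·6.9197] / (0.4622·√6.9197)
   = [0.071986 + 0.999304] / 1.215832 = 0.881117
d₂ = d₁ − σ√T = 0.881117 − 1.215832 = -0.334715
N(d₁) = 0.810873,  N(d₂) = 0.368920,  e^(−rT) = 0.770912
E₀ = V₀·N(d₁) − D·e^(−rT)·N(d₂)
   = 264.0690·0.810873 − 245.7279·0.770912·0.368920 = 144.240119
B₀ = V₀ − E₀ = 264.0690 − 144.240119 = 119.828881
spread = −(1/T)·ln(B₀/D) − r = −(1/6.9197)·ln(119.828881/245.7279) − 0.0376 = 0.06618486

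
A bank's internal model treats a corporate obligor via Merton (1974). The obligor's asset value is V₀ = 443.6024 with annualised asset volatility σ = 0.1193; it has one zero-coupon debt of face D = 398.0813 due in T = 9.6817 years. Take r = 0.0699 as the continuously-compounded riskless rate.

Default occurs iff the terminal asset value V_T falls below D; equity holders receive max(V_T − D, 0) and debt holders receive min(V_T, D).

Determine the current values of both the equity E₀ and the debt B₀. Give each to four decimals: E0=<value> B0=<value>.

E0=241.9524 B0=201.6500

d₁ = [ln(V₀/D) + (r + σ²/2)T] / (σ√T)
   = [ln(443.6024/398.0813) + (0.0699 + 0.5·0.1193²)·9.6817] / (0.1193·√9.6817)
   = [0.108272 + 0.745648] / 0.371207 = 2.300389
d₂ = d₁ − σ√T = 2.300389 − 0.371207 = 1.929182
N(d₁) = 0.989287,  N(d₂) = 0.973146,  e^(−rT) = 0.508266
E₀ = V₀·N(d₁) − D·e^(−rT)·N(d₂)
   = 443.6024·0.989287 − 398.0813·0.508266·0.973146 = 241.952381
B₀ = V₀ − E₀ = 443.6024 − 241.952381 = 201.650019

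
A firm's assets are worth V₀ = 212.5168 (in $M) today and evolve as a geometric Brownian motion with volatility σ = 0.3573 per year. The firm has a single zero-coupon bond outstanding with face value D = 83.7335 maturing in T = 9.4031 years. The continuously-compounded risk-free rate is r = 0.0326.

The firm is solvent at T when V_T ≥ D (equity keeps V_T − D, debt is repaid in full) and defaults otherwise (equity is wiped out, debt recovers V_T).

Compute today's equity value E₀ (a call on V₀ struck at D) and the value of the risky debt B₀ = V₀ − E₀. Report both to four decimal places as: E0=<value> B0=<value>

d₁ = [ln(V₀/D) + (r + σ²/2)T] / (σ√T)
   = [ln(212.5168/83.7335) + (0.0326 + 0.5·0.3573²)·9.4031] / (0.3573·√9.4031)
   = [0.931382 + 0.906756] / 1.095642 = 1.677682
d₂ = d₁ − σ√T = 1.677682 − 1.095642 = 0.582040
N(d₁) = 0.953295,  N(d₂) = 0.719730,  e^(−rT) = 0.735988
E₀ = V₀·N(d₁) − D·e^(−rT)·N(d₂)
   = 212.5168·0.953295 − 83.7335·0.735988·0.719730 = 158.236562
B₀ = V₀ − E₀ = 212.5168 − 158.236562 = 54.280238

E0=158.2366 B0=54.2802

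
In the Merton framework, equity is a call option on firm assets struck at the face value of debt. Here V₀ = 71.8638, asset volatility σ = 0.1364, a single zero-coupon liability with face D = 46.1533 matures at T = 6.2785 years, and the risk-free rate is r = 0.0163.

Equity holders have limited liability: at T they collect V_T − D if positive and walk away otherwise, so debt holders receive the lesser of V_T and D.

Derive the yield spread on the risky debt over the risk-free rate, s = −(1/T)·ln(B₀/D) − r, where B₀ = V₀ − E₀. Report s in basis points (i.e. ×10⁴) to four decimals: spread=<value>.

spread=16.7197

d₁ = [ln(V₀/D) + (r + σ²/2)T] / (σ√T)
   = [ln(71.8638/46.1533) + (0.0163 + 0.5·0.1364²)·6.2785] / (0.1364·√6.2785)
   = [0.442804 + 0.160745] / 0.341777 = 1.765918
d₂ = d₁ − σ√T = 1.765918 − 0.341777 = 1.424141
N(d₁) = 0.961295,  N(d₂) = 0.922797,  e^(−rT) = 0.902723
E₀ = V₀·N(d₁) − D·e^(−rT)·N(d₂)
   = 71.8638·0.961295 − 46.1533·0.902723·0.922797 = 30.635230
B₀ = V₀ − E₀ = 71.8638 − 30.635230 = 41.228570
spread = −(1/T)·ln(B₀/D) − r = −(1/6.2785)·ln(41.228570/46.1533) − 0.0163 = 0.00167197
in basis points: 0.00167197 × 10⁴ = 16.7197 bp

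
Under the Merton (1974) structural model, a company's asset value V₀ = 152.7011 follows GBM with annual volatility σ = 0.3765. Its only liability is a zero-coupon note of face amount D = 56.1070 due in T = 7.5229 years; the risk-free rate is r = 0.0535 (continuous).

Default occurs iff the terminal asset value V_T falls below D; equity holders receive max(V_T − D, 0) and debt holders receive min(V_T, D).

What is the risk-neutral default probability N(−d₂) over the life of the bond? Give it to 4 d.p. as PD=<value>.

PD=0.1996

d₁ = [ln(V₀/D) + (r + σ²/2)T] / (σ√T)
   = [ln(152.7011/56.1070) + (0.0535 + 0.5·0.3765²)·7.5229] / (0.3765·√7.5229)
   = [1.001222 + 0.935669] / 1.032661 = 1.875632
d₂ = d₁ − σ√T = 1.875632 − 1.032661 = 0.842971
risk-neutral PD = N(−d₂) = N(-0.842971) = 0.199622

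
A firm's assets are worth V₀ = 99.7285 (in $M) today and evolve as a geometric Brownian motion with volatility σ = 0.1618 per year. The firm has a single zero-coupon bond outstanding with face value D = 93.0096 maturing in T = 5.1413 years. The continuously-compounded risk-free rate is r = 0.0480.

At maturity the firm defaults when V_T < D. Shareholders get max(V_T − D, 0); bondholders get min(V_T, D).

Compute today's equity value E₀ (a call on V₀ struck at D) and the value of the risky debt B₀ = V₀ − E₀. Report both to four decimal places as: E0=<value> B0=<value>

d₁ = [ln(V₀/D) + (r + σ²/2)T] / (σ√T)
   = [ln(99.7285/93.0096) + (0.0480 + 0.5·0.1618²)·5.1413] / (0.1618·√5.1413)
   = [0.069749 + 0.314080] / 0.366872 = 1.046219
d₂ = d₁ − σ√T = 1.046219 − 0.366872 = 0.679347
N(d₁) = 0.852270,  N(d₂) = 0.751541,  e^(−rT) = 0.781311
E₀ = V₀·N(d₁) − D·e^(−rT)·N(d₂)
   = 99.7285·0.852270 − 93.0096·0.781311·0.751541 = 30.381592
B₀ = V₀ − E₀ = 99.7285 − 30.381592 = 69.346908

E0=30.3816 B0=69.3469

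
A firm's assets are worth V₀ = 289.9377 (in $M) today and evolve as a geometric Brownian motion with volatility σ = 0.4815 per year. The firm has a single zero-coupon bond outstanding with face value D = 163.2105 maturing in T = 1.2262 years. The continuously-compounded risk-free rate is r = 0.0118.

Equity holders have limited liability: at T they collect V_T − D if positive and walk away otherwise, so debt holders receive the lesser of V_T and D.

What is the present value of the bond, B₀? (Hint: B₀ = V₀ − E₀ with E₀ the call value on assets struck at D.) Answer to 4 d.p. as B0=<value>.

d₁ = [ln(V₀/D) + (r + σ²/2)T] / (σ√T)
   = [ln(289.9377/163.2105) + (0.0118 + 0.5·0.4815²)·1.2262] / (0.4815·√1.2262)
   = [0.574625 + 0.156612] / 0.533184 = 1.371454
d₂ = d₁ − σ√T = 1.371454 − 0.533184 = 0.838270
N(d₁) = 0.914883,  N(d₂) = 0.799060,  e^(−rT) = 0.985635
E₀ = V₀·N(d₁) − D·e^(−rT)·N(d₂)
   = 289.9377·0.914883 − 163.2105·0.985635·0.799060 = 136.717493
B₀ = V₀ − E₀ = 289.9377 − 136.717493 = 153.220207

B0=153.2202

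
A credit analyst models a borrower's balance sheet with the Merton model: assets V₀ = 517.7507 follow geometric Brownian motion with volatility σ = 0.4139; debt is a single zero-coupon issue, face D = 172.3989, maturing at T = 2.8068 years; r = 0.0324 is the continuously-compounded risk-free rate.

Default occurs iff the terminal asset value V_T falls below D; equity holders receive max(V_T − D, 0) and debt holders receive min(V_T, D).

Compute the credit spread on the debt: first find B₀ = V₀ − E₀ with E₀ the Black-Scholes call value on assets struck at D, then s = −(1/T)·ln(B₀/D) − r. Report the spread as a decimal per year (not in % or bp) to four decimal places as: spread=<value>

spread=0.0076

d₁ = [ln(V₀/D) + (r + σ²/2)T] / (σ√T)
   = [ln(517.7507/172.3989) + (0.0324 + 0.5·0.4139²)·2.8068] / (0.4139·√2.8068)
   = [1.099683 + 0.331361] / 0.693428 = 2.063725
d₂ = d₁ − σ√T = 2.063725 − 0.693428 = 1.370298
N(d₁) = 0.980478,  N(d₂) = 0.914703,  e^(−rT) = 0.913072
E₀ = V₀·N(d₁) − D·e^(−rT)·N(d₂)
   = 517.7507·0.980478 − 172.3989·0.913072·0.914703 = 363.657414
B₀ = V₀ − E₀ = 517.7507 − 363.657414 = 154.093286
spread = −(1/T)·ln(B₀/D) − r = −(1/2.8068)·ln(154.093286/172.3989) − 0.0324 = 0.00759316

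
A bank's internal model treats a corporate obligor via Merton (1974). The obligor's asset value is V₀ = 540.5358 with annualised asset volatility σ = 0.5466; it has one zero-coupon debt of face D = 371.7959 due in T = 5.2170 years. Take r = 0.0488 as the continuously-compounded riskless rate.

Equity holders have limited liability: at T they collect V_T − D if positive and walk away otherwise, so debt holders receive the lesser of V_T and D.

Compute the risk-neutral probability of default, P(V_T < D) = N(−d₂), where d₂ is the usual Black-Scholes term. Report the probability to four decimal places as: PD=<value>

PD=0.5480

d₁ = [ln(V₀/D) + (r + σ²/2)T] / (σ√T)
   = [ln(540.5358/371.7959) + (0.0488 + 0.5·0.5466²)·5.2170] / (0.5466·√5.2170)
   = [0.374216 + 1.033935] / 1.248476 = 1.127896
d₂ = d₁ − σ√T = 1.127896 − 1.248476 = -0.120579
risk-neutral PD = N(−d₂) = N(0.120579) = 0.547988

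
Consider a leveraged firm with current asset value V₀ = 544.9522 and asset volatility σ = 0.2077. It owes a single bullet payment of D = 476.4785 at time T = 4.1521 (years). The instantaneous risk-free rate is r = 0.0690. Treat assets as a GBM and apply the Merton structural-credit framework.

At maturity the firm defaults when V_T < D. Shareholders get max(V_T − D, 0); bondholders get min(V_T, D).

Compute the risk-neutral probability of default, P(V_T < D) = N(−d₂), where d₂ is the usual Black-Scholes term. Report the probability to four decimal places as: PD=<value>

d₁ = [ln(V₀/D) + (r + σ²/2)T] / (σ√T)
   = [ln(544.9522/476.4785) + (0.0690 + 0.5·0.2077²)·4.1521] / (0.2077·√4.1521)
   = [0.134275 + 0.376054] / 0.423224 = 1.205814
d₂ = d₁ − σ√T = 1.205814 − 0.423224 = 0.782590
risk-neutral PD = N(−d₂) = N(-0.782590) = 0.216934

PD=0.2169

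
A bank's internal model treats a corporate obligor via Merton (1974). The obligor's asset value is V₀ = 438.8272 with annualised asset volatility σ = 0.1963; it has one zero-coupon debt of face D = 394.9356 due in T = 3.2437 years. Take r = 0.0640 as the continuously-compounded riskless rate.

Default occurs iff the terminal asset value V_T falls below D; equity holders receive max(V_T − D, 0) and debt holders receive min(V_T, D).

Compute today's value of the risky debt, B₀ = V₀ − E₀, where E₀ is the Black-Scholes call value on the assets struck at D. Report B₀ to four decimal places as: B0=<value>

B0=307.3408

d₁ = [ln(V₀/D) + (r + σ²/2)T] / (σ√T)
   = [ln(438.8272/394.9356) + (0.0640 + 0.5·0.1963²)·3.2437] / (0.1963·√3.2437)
   = [0.105383 + 0.270093] / 0.353542 = 1.062041
d₂ = d₁ − σ√T = 1.062041 − 0.353542 = 0.708499
N(d₁) = 0.855891,  N(d₂) = 0.760682,  e^(−rT) = 0.812535
E₀ = V₀·N(d₁) − D·e^(−rT)·N(d₂)
   = 438.8272·0.855891 − 394.9356·0.812535·0.760682 = 131.486367
B₀ = V₀ − E₀ = 438.8272 − 131.486367 = 307.340833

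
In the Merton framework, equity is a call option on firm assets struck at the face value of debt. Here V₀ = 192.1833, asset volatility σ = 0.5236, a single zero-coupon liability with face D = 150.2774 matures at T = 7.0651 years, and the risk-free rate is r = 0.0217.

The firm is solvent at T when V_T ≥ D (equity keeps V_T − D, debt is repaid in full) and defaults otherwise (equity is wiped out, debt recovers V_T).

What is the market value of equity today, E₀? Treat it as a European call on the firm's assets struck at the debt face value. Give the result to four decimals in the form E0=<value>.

E0=116.8874

d₁ = [ln(V₀/D) + (r + σ²/2)T] / (σ√T)
   = [ln(192.1833/150.2774) + (0.0217 + 0.5·0.5236²)·7.0651] / (0.5236·√7.0651)
   = [0.245967 + 1.121786] / 1.391742 = 0.982763
d₂ = d₁ − σ√T = 0.982763 − 1.391742 = -0.408979
N(d₁) = 0.837138,  N(d₂) = 0.341277,  e^(−rT) = 0.857861
E₀ = V₀·N(d₁) − D·e^(−rT)·N(d₂)
   = 192.1833·0.837138 − 150.2774·0.857861·0.341277 = 116.887403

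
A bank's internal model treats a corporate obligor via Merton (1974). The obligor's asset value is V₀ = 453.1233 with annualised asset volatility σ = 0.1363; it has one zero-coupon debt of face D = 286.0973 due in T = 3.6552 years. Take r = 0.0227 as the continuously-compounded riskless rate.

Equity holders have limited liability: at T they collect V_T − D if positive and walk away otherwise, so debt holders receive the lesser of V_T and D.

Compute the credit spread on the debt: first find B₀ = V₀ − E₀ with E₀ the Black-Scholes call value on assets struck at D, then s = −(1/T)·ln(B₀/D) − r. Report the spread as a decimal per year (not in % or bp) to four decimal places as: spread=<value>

d₁ = [ln(V₀/D) + (r + σ²/2)T] / (σ√T)
   = [ln(453.1233/286.0973) + (0.0227 + 0.5·0.1363²)·3.6552] / (0.1363·√3.6552)
   = [0.459832 + 0.116926] / 0.260586 = 2.213310
d₂ = d₁ − σ√T = 2.213310 − 0.260586 = 1.952723
N(d₁) = 0.986562,  N(d₂) = 0.974574,  e^(−rT) = 0.920376
E₀ = V₀·N(d₁) − D·e^(−rT)·N(d₂)
   = 453.1233·0.986562 − 286.0973·0.920376·0.974574 = 190.412232
B₀ = V₀ − E₀ = 453.1233 − 190.412232 = 262.711068
spread = −(1/T)·ln(B₀/D) − r = −(1/3.6552)·ln(262.711068/286.0973) − 0.0227 = 0.00063036

spread=0.0006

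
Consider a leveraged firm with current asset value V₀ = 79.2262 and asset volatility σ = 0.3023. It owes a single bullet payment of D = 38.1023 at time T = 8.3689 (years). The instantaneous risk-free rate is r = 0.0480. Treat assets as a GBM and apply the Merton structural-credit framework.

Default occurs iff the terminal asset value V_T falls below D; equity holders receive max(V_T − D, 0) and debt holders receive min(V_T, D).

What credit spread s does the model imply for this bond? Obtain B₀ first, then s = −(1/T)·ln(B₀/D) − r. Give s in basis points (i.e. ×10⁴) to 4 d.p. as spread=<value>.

d₁ = [ln(V₀/D) + (r + σ²/2)T] / (σ√T)
   = [ln(79.2262/38.1023) + (0.0480 + 0.5·0.3023²)·8.3689] / (0.3023·√8.3689)
   = [0.732032 + 0.784104] / 0.874525 = 1.733668
d₂ = d₁ − σ√T = 1.733668 − 0.874525 = 0.859143
N(d₁) = 0.958512,  N(d₂) = 0.804869,  e^(−rT) = 0.669177
E₀ = V₀·N(d₁) − D·e^(−rT)·N(d₂)
   = 79.2262·0.958512 − 38.1023·0.669177·0.804869 = 55.417339
B₀ = V₀ − E₀ = 79.2262 − 55.417339 = 23.808861
spread = −(1/T)·ln(B₀/D) − r = −(1/8.3689)·ln(23.808861/38.1023) − 0.0480 = 0.00818622
in basis points: 0.00818622 × 10⁴ = 81.8622 bp

spread=81.8622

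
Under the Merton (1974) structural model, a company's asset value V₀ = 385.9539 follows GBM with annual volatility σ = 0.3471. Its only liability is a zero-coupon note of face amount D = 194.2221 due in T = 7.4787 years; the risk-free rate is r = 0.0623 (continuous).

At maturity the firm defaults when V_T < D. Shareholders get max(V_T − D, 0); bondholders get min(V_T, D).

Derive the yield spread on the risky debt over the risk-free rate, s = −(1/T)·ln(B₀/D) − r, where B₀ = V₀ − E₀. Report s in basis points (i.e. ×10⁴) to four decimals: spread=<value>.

spread=119.2063

d₁ = [ln(V₀/D) + (r + σ²/2)T] / (σ√T)
   = [ln(385.9539/194.2221) + (0.0623 + 0.5·0.3471²)·7.4787] / (0.3471·√7.4787)
   = [0.686716 + 0.916434] / 0.949222 = 1.688909
d₂ = d₁ − σ√T = 1.688909 − 0.949222 = 0.739688
N(d₁) = 0.954382,  N(d₂) = 0.770255,  e^(−rT) = 0.627556
E₀ = V₀·N(d₁) − D·e^(−rT)·N(d₂)
   = 385.9539·0.954382 − 194.2221·0.627556·0.770255 = 274.464615
B₀ = V₀ − E₀ = 385.9539 − 274.464615 = 111.489285
spread = −(1/T)·ln(B₀/D) − r = −(1/7.4787)·ln(111.489285/194.2221) − 0.0623 = 0.01192063
in basis points: 0.01192063 × 10⁴ = 119.2063 bp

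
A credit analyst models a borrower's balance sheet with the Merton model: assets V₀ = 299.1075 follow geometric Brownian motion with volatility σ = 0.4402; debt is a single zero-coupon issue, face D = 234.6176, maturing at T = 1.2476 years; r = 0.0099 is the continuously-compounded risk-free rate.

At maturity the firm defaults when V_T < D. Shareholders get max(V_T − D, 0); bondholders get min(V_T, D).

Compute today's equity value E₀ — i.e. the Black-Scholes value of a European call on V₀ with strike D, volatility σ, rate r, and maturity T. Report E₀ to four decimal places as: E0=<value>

d₁ = [ln(V₀/D) + (r + σ²/2)T] / (σ√T)
   = [ln(299.1075/234.6176) + (0.0099 + 0.5·0.4402²)·1.2476] / (0.4402·√1.2476)
   = [0.242846 + 0.133229] / 0.491686 = 0.764868
d₂ = d₁ − σ√T = 0.764868 − 0.491686 = 0.273182
N(d₁) = 0.777825,  N(d₂) = 0.607643,  e^(−rT) = 0.987725
E₀ = V₀·N(d₁) − D·e^(−rT)·N(d₂)
   = 299.1075·0.777825 − 234.6176·0.987725·0.607643 = 91.839444

E0=91.8394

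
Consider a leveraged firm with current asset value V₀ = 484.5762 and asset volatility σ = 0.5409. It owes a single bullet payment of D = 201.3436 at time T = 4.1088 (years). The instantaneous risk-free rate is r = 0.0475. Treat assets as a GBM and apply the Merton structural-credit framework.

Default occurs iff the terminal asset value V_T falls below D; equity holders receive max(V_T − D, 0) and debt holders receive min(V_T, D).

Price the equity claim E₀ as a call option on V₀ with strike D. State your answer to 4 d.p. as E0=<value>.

E0=343.4422

d₁ = [ln(V₀/D) + (r + σ²/2)T] / (σ√T)
   = [ln(484.5762/201.3436) + (0.0475 + 0.5·0.5409²)·4.1088] / (0.5409·√4.1088)
   = [0.878262 + 0.796230] / 1.096414 = 1.527244
d₂ = d₁ − σ√T = 1.527244 − 1.096414 = 0.430830
N(d₁) = 0.936650,  N(d₂) = 0.666704,  e^(−rT) = 0.822696
E₀ = V₀·N(d₁) − D·e^(−rT)·N(d₂)
   = 484.5762·0.936650 − 201.3436·0.822696·0.666704 = 343.442240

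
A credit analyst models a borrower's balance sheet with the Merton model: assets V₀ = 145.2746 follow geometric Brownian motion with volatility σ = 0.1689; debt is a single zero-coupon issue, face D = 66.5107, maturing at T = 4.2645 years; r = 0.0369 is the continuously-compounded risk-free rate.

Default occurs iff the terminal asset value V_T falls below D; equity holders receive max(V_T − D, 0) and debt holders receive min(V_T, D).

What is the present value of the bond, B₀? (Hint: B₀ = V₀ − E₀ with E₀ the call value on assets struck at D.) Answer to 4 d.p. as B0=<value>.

B0=56.7924

d₁ = [ln(V₀/D) + (r + σ²/2)T] / (σ√T)
   = [ln(145.2746/66.5107) + (0.0369 + 0.5·0.1689²)·4.2645] / (0.1689·√4.2645)
   = [0.781263 + 0.218187] / 0.348790 = 2.865480
d₂ = d₁ − σ√T = 2.865480 − 0.348790 = 2.516690
N(d₁) = 0.997918,  N(d₂) = 0.994077,  e^(−rT) = 0.854396
E₀ = V₀·N(d₁) − D·e^(−rT)·N(d₂)
   = 145.2746·0.997918 − 66.5107·0.854396·0.994077 = 88.482245
B₀ = V₀ − E₀ = 145.2746 − 88.482245 = 56.792355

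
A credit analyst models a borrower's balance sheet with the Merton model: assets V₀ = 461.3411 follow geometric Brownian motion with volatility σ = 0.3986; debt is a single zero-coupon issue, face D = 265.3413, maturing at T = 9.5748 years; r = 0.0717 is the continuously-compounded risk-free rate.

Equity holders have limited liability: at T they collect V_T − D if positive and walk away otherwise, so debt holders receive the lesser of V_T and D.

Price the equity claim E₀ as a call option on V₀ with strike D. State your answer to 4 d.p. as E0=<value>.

d₁ = [ln(V₀/D) + (r + σ²/2)T] / (σ√T)
   = [ln(461.3411/265.3413) + (0.0717 + 0.5·0.3986²)·9.5748] / (0.3986·√9.5748)
   = [0.553121 + 1.447145] / 1.233395 = 1.621756
d₂ = d₁ − σ√T = 1.621756 − 1.233395 = 0.388361
N(d₁) = 0.947572,  N(d₂) = 0.651126,  e^(−rT) = 0.503328
E₀ = V₀·N(d₁) − D·e^(−rT)·N(d₂)
   = 461.3411·0.947572 − 265.3413·0.503328·0.651126 = 350.193759

E0=350.1938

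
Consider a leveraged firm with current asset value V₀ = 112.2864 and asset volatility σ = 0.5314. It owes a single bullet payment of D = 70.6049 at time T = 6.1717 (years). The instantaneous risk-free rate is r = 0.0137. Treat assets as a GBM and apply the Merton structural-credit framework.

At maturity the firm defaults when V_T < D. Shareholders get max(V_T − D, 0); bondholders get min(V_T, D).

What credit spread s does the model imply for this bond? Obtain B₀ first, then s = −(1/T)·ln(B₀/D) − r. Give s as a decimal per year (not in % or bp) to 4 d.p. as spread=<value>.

d₁ = [ln(V₀/D) + (r + σ²/2)T] / (σ√T)
   = [ln(112.2864/70.6049) + (0.0137 + 0.5·0.5314²)·6.1717] / (0.5314·√6.1717)
   = [0.463953 + 0.955953] / 1.320152 = 1.075563
d₂ = d₁ − σ√T = 1.075563 − 1.320152 = -0.244589
N(d₁) = 0.858939,  N(d₂) = 0.403387,  e^(−rT) = 0.918924
E₀ = V₀·N(d₁) − D·e^(−rT)·N(d₂)
   = 112.2864·0.858939 − 70.6049·0.918924·0.403387 = 70.275152
B₀ = V₀ − E₀ = 112.2864 − 70.275152 = 42.011248
spread = −(1/T)·ln(B₀/D) − r = −(1/6.1717)·ln(42.011248/70.6049) − 0.0137 = 0.07041980

spread=0.0704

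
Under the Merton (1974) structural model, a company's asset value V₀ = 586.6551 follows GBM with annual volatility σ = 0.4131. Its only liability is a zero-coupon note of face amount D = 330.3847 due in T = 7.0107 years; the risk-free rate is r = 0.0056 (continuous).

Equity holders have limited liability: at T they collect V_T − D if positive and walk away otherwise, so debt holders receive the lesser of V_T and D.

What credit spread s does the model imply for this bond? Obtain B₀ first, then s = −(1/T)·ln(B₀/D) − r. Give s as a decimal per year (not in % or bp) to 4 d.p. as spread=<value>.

d₁ = [ln(V₀/D) + (r + σ²/2)T] / (σ√T)
   = [ln(586.6551/330.3847) + (0.0056 + 0.5·0.4131²)·7.0107] / (0.4131·√7.0107)
   = [0.574179 + 0.637454] / 1.093795 = 1.107733
d₂ = d₁ − σ√T = 1.107733 − 1.093795 = 0.013938
N(d₁) = 0.866011,  N(d₂) = 0.505560,  e^(−rT) = 0.961501
E₀ = V₀·N(d₁) − D·e^(−rT)·N(d₂)
   = 586.6551·0.866011 − 330.3847·0.961501·0.505560 = 347.451129
B₀ = V₀ − E₀ = 586.6551 − 347.451129 = 239.203971
spread = −(1/T)·ln(B₀/D) − r = −(1/7.0107)·ln(239.203971/330.3847) − 0.0056 = 0.04046403

spread=0.0405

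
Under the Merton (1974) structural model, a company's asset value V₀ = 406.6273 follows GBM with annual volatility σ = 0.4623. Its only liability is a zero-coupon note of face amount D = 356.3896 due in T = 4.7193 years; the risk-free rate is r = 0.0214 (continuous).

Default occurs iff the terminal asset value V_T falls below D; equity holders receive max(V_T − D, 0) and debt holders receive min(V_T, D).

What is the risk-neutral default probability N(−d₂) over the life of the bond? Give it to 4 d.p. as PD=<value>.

PD=0.6065

d₁ = [ln(V₀/D) + (r + σ²/2)T] / (σ√T)
   = [ln(406.6273/356.3896) + (0.0214 + 0.5·0.4623²)·4.7193] / (0.4623·√4.7193)
   = [0.131873 + 0.605300] / 1.004298 = 0.734018
d₂ = d₁ − σ√T = 0.734018 − 1.004298 = -0.270280
risk-neutral PD = N(−d₂) = N(0.270280) = 0.606528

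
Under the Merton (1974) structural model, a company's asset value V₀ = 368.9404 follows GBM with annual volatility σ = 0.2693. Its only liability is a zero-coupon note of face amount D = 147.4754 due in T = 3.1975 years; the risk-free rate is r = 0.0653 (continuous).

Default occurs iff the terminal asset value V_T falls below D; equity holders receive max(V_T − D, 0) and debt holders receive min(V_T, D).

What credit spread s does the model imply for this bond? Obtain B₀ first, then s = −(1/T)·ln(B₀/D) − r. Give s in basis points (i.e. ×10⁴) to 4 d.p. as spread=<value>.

spread=8.4702

d₁ = [ln(V₀/D) + (r + σ²/2)T] / (σ√T)
   = [ln(368.9404/147.4754) + (0.0653 + 0.5·0.2693²)·3.1975] / (0.2693·√3.1975)
   = [0.916974 + 0.324742] / 0.481550 = 2.578580
d₂ = d₁ − σ√T = 2.578580 − 0.481550 = 2.097030
N(d₁) = 0.995040,  N(d₂) = 0.982005,  e^(−rT) = 0.811560
E₀ = V₀·N(d₁) − D·e^(−rT)·N(d₂)
   = 368.9404·0.995040 − 147.4754·0.811560·0.982005 = 249.578951
B₀ = V₀ − E₀ = 368.9404 − 249.578951 = 119.361449
spread = −(1/T)·ln(B₀/D) − r = −(1/3.1975)·ln(119.361449/147.4754) − 0.0653 = 0.00084702
in basis points: 0.00084702 × 10⁴ = 8.4702 bp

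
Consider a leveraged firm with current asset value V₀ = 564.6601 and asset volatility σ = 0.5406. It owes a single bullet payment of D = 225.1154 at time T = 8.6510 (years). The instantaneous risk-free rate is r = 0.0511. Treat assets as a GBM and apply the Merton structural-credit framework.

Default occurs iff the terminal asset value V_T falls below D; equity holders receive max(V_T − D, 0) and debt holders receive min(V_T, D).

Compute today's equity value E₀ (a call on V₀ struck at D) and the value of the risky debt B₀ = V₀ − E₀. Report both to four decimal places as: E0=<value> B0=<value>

d₁ = [ln(V₀/D) + (r + σ²/2)T] / (σ√T)
   = [ln(564.6601/225.1154) + (0.0511 + 0.5·0.5406²)·8.6510] / (0.5406·√8.6510)
   = [0.919611 + 1.706186] / 1.590044 = 1.651399
d₂ = d₁ − σ√T = 1.651399 − 1.590044 = 0.061355
N(d₁) = 0.950671,  N(d₂) = 0.524462,  e^(−rT) = 0.642707
E₀ = V₀·N(d₁) − D·e^(−rT)·N(d₂)
   = 564.6601·0.950671 − 225.1154·0.642707·0.524462 = 460.925394
B₀ = V₀ − E₀ = 564.6601 − 460.925394 = 103.734706

E0=460.9254 B0=103.7347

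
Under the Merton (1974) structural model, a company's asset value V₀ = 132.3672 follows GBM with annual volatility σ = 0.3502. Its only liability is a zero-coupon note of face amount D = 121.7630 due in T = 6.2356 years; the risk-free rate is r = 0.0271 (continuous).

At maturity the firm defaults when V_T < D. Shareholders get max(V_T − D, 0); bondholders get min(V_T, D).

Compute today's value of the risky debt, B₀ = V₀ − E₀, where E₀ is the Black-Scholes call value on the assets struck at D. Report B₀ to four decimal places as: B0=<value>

d₁ = [ln(V₀/D) + (r + σ²/2)T] / (σ√T)
   = [ln(132.3672/121.7630) + (0.0271 + 0.5·0.3502²)·6.2356] / (0.3502·√6.2356)
   = [0.083503 + 0.551352] / 0.874491 = 0.725971
d₂ = d₁ − σ√T = 0.725971 − 0.874491 = -0.148520
N(d₁) = 0.766072,  N(d₂) = 0.440966,  e^(−rT) = 0.844522
E₀ = V₀·N(d₁) − D·e^(−rT)·N(d₂)
   = 132.3672·0.766072 − 121.7630·0.844522·0.440966 = 56.057545
B₀ = V₀ − E₀ = 132.3672 − 56.057545 = 76.309655

B0=76.3097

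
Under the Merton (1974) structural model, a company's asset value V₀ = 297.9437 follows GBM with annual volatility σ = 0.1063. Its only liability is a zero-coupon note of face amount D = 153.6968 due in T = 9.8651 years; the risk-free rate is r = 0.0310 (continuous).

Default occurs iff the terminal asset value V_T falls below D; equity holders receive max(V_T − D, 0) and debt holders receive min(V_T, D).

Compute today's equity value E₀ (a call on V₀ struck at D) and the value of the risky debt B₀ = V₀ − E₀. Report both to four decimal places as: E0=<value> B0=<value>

d₁ = [ln(V₀/D) + (r + σ²/2)T] / (σ√T)
   = [ln(297.9437/153.6968) + (0.0310 + 0.5·0.1063²)·9.8651] / (0.1063·√9.8651)
   = [0.661923 + 0.361554] / 0.333875 = 3.065449
d₂ = d₁ − σ√T = 3.065449 − 0.333875 = 2.731574
N(d₁) = 0.998913,  N(d₂) = 0.996848,  e^(−rT) = 0.736521
E₀ = V₀·N(d₁) − D·e^(−rT)·N(d₂)
   = 297.9437·0.998913 − 153.6968·0.736521·0.996848 = 184.775830
B₀ = V₀ − E₀ = 297.9437 − 184.775830 = 113.167870

E0=184.7758 B0=113.1679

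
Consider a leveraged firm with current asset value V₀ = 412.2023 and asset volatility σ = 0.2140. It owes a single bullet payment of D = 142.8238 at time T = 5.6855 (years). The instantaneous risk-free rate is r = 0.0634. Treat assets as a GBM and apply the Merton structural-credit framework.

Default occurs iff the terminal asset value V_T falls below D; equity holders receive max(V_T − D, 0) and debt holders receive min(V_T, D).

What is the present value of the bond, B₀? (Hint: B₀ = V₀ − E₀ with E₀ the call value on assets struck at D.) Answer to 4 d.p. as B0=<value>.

d₁ = [ln(V₀/D) + (r + σ²/2)T] / (σ√T)
   = [ln(412.2023/142.8238) + (0.0634 + 0.5·0.2140²)·5.6855] / (0.2140·√5.6855)
   = [1.059903 + 0.490647] / 0.510268 = 3.038699
d₂ = d₁ − σ√T = 3.038699 − 0.510268 = 2.528431
N(d₁) = 0.998812,  N(d₂) = 0.994271,  e^(−rT) = 0.697355
E₀ = V₀·N(d₁) − D·e^(−rT)·N(d₂)
   = 412.2023·0.998812 − 142.8238·0.697355·0.994271 = 312.684281
B₀ = V₀ − E₀ = 412.2023 − 312.684281 = 99.518019

B0=99.5180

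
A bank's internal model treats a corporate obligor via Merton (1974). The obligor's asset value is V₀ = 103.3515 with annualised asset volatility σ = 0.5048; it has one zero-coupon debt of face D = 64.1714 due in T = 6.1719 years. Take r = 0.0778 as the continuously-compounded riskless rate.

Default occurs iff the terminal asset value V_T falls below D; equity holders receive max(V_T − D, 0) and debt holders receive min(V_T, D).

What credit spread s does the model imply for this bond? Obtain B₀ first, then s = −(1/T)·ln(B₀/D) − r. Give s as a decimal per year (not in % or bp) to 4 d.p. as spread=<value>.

spread=0.0427

d₁ = [ln(V₀/D) + (r + σ²/2)T] / (σ√T)
   = [ln(103.3515/64.1714) + (0.0778 + 0.5·0.5048²)·6.1719] / (0.5048·√6.1719)
   = [0.476578 + 1.266545] / 1.254090 = 1.389950
d₂ = d₁ − σ√T = 1.389950 − 1.254090 = 0.135860
N(d₁) = 0.917728,  N(d₂) = 0.554034,  e^(−rT) = 0.618676
E₀ = V₀·N(d₁) − D·e^(−rT)·N(d₂)
   = 103.3515·0.917728 − 64.1714·0.618676·0.554034 = 72.852698
B₀ = V₀ − E₀ = 103.3515 − 72.852698 = 30.498802
spread = −(1/T)·ln(B₀/D) − r = −(1/6.1719)·ln(30.498802/64.1714) − 0.0778 = 0.04272532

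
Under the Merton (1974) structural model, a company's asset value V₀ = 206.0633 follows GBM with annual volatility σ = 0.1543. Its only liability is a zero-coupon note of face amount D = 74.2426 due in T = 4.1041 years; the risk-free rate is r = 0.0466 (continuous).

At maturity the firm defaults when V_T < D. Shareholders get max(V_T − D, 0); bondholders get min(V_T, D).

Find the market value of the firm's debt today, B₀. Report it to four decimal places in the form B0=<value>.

B0=61.3184

d₁ = [ln(V₀/D) + (r + σ²/2)T] / (σ√T)
   = [ln(206.0633/74.2426) + (0.0466 + 0.5·0.1543²)·4.1041] / (0.1543·√4.1041)
   = [1.020845 + 0.240107] / 0.312590 = 4.033888
d₂ = d₁ − σ√T = 4.033888 − 0.312590 = 3.721298
N(d₁) = 0.999973,  N(d₂) = 0.999901,  e^(−rT) = 0.825925
E₀ = V₀·N(d₁) − D·e^(−rT)·N(d₂)
   = 206.0633·0.999973 − 74.2426·0.825925·0.999901 = 144.744890
B₀ = V₀ − E₀ = 206.0633 − 144.744890 = 61.318410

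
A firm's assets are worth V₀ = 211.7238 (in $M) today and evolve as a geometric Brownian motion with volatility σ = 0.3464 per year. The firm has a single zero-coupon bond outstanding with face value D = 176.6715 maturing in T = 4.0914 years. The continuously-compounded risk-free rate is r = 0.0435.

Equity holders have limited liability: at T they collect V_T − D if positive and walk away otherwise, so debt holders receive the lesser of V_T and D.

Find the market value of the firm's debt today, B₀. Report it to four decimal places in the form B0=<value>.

d₁ = [ln(V₀/D) + (r + σ²/2)T] / (σ√T)
   = [ln(211.7238/176.6715) + (0.0435 + 0.5·0.3464²)·4.0914] / (0.3464·√4.0914)
   = [0.180991 + 0.423445] / 0.700671 = 0.862654
d₂ = d₁ − σ√T = 0.862654 − 0.700671 = 0.161983
N(d₁) = 0.805836,  N(d₂) = 0.564340,  e^(−rT) = 0.836963
E₀ = V₀·N(d₁) − D·e^(−rT)·N(d₂)
   = 211.7238·0.805836 − 176.6715·0.836963·0.564340 = 87.167096
B₀ = V₀ − E₀ = 211.7238 − 87.167096 = 124.556704

B0=124.5567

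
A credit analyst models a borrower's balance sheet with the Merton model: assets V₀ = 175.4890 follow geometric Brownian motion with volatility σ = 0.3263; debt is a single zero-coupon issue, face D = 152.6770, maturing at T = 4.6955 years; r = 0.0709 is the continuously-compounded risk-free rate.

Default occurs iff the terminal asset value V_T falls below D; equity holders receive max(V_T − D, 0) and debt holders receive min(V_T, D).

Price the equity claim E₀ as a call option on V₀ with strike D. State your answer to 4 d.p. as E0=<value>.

E0=80.3219

d₁ = [ln(V₀/D) + (r + σ²/2)T] / (σ√T)
   = [ln(175.4890/152.6770) + (0.0709 + 0.5·0.3263²)·4.6955] / (0.3263·√4.6955)
   = [0.139252 + 0.582880] / 0.707063 = 1.021312
d₂ = d₁ − σ√T = 1.021312 − 0.707063 = 0.314249
N(d₁) = 0.846447,  N(d₂) = 0.623334,  e^(−rT) = 0.716834
E₀ = V₀·N(d₁) − D·e^(−rT)·N(d₂)
   = 175.4890·0.846447 − 152.6770·0.716834·0.623334 = 80.321861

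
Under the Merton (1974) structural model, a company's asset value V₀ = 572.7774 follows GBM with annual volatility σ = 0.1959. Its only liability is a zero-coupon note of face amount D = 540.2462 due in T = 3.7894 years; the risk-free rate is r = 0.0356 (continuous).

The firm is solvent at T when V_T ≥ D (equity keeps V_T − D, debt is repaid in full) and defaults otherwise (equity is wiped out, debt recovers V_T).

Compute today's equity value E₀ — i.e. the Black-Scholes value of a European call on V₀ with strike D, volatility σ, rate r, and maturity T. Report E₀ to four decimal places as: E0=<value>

d₁ = [ln(V₀/D) + (r + σ²/2)T] / (σ√T)
   = [ln(572.7774/540.2462) + (0.0356 + 0.5·0.1959²)·3.7894] / (0.1959·√3.7894)
   = [0.058472 + 0.207615] / 0.381346 = 0.697758
d₂ = d₁ − σ√T = 0.697758 − 0.381346 = 0.316411
N(d₁) = 0.757336,  N(d₂) = 0.624155,  e^(−rT) = 0.873801
E₀ = V₀·N(d₁) − D·e^(−rT)·N(d₂)
   = 572.7774·0.757336 − 540.2462·0.873801·0.624155 = 139.141426

E0=139.1414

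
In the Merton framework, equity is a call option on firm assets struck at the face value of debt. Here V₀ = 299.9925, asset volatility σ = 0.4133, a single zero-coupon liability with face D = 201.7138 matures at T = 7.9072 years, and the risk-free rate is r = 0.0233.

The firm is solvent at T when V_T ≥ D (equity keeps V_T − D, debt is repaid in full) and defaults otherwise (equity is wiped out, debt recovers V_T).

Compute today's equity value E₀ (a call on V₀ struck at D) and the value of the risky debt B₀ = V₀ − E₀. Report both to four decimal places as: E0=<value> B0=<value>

E0=179.5806 B0=120.4119

d₁ = [ln(V₀/D) + (r + σ²/2)T] / (σ√T)
   = [ln(299.9925/201.7138) + (0.0233 + 0.5·0.4133²)·7.9072] / (0.4133·√7.9072)
   = [0.396908 + 0.859579] / 1.162189 = 1.081138
d₂ = d₁ − σ√T = 1.081138 − 1.162189 = -0.081051
N(d₁) = 0.860182,  N(d₂) = 0.467701,  e^(−rT) = 0.831738
E₀ = V₀·N(d₁) − D·e^(−rT)·N(d₂)
   = 299.9925·0.860182 − 201.7138·0.831738·0.467701 = 179.580623
B₀ = V₀ − E₀ = 299.9925 − 179.580623 = 120.411877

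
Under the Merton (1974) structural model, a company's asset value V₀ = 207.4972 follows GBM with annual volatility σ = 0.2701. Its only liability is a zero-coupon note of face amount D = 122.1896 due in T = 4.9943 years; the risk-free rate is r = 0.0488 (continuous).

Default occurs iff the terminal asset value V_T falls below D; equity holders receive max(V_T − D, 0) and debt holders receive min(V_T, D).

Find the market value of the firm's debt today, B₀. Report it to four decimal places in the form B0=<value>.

B0=91.8524

d₁ = [ln(V₀/D) + (r + σ²/2)T] / (σ√T)
   = [ln(207.4972/122.1896) + (0.0488 + 0.5·0.2701²)·4.9943] / (0.2701·√4.9943)
   = [0.529544 + 0.425899] / 0.603618 = 1.582861
d₂ = d₁ − σ√T = 1.582861 − 0.603618 = 0.979244
N(d₁) = 0.943273,  N(d₂) = 0.836270,  e^(−rT) = 0.783706
E₀ = V₀·N(d₁) − D·e^(−rT)·N(d₂)
   = 207.4972·0.943273 − 122.1896·0.783706·0.836270 = 115.644803
B₀ = V₀ − E₀ = 207.4972 − 115.644803 = 91.852397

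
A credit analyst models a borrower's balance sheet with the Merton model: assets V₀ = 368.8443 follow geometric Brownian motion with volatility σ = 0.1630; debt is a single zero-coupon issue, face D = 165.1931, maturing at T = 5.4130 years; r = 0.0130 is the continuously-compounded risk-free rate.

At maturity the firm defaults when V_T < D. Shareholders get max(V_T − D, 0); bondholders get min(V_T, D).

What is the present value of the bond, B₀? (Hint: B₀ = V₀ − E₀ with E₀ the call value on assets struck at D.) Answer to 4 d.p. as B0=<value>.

d₁ = [ln(V₀/D) + (r + σ²/2)T] / (σ√T)
   = [ln(368.8443/165.1931) + (0.0130 + 0.5·0.1630²)·5.4130] / (0.1630·√5.4130)
   = [0.803260 + 0.142278] / 0.379233 = 2.493286
d₂ = d₁ − σ√T = 2.493286 − 0.379233 = 2.114053
N(d₁) = 0.993672,  N(d₂) = 0.982745,  e^(−rT) = 0.932050
E₀ = V₀·N(d₁) − D·e^(−rT)·N(d₂)
   = 368.8443·0.993672 − 165.1931·0.932050·0.982745 = 215.198707
B₀ = V₀ − E₀ = 368.8443 − 215.198707 = 153.645593

B0=153.6456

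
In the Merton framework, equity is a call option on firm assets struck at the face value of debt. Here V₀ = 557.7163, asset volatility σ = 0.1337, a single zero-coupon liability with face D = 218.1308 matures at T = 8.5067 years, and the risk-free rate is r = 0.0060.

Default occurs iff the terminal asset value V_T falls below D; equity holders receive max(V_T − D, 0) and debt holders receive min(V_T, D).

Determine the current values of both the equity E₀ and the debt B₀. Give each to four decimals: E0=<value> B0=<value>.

E0=350.6717 B0=207.0446

d₁ = [ln(V₀/D) + (r + σ²/2)T] / (σ√T)
   = [ln(557.7163/218.1308) + (0.0060 + 0.5·0.1337²)·8.5067] / (0.1337·√8.5067)
   = [0.938756 + 0.127072] / 0.389953 = 2.733222
d₂ = d₁ − σ√T = 2.733222 − 0.389953 = 2.343269
N(d₁) = 0.996864,  N(d₂) = 0.990442,  e^(−rT) = 0.950240
E₀ = V₀·N(d₁) − D·e^(−rT)·N(d₂)
   = 557.7163·0.996864 − 218.1308·0.950240·0.990442 = 350.671750
B₀ = V₀ − E₀ = 557.7163 − 350.671750 = 207.044550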